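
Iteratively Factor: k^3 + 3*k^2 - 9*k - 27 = (k - 3)*(k^2 + 6*k + 9) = (k - 3)*(k + 3)*(k + 3)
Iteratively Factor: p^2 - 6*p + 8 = (p - 4)*(p - 2)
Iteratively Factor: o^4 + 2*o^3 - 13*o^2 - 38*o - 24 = (o + 1)*(o^3 + o^2 - 14*o - 24) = (o + 1)*(o + 2)*(o^2 - o - 12) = (o - 4)*(o + 1)*(o + 2)*(o + 3)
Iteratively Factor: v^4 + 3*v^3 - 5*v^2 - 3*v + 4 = (v - 1)*(v^3 + 4*v^2 - v - 4) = (v - 1)^2*(v^2 + 5*v + 4) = (v - 1)^2*(v + 4)*(v + 1)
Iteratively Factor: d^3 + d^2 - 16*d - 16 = (d - 4)*(d^2 + 5*d + 4) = (d - 4)*(d + 4)*(d + 1)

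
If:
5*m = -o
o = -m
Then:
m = 0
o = 0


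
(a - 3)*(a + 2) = a^2 - a - 6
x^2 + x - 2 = (x - 1)*(x + 2)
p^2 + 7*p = p*(p + 7)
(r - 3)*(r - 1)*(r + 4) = r^3 - 13*r + 12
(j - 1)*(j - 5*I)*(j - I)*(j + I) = j^4 - j^3 - 5*I*j^3 + j^2 + 5*I*j^2 - j - 5*I*j + 5*I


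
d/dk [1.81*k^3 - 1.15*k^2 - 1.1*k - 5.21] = 5.43*k^2 - 2.3*k - 1.1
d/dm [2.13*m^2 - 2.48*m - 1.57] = 4.26*m - 2.48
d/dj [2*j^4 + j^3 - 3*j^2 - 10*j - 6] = 8*j^3 + 3*j^2 - 6*j - 10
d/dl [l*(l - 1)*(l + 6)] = 3*l^2 + 10*l - 6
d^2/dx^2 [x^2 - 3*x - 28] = 2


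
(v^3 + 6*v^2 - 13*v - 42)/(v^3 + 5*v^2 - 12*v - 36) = (v + 7)/(v + 6)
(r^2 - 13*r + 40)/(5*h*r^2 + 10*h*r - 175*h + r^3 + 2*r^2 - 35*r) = (r - 8)/(5*h*r + 35*h + r^2 + 7*r)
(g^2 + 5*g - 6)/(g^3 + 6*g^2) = (g - 1)/g^2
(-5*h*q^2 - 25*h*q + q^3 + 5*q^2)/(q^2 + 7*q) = (-5*h*q - 25*h + q^2 + 5*q)/(q + 7)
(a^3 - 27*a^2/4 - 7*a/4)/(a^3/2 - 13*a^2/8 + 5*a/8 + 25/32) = 8*a*(4*a^2 - 27*a - 7)/(16*a^3 - 52*a^2 + 20*a + 25)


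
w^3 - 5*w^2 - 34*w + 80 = (w - 8)*(w - 2)*(w + 5)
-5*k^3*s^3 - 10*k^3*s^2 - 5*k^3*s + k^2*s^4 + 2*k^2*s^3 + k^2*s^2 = s*(-5*k + s)*(k*s + k)^2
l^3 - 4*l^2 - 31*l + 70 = (l - 7)*(l - 2)*(l + 5)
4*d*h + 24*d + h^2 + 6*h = (4*d + h)*(h + 6)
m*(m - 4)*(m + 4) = m^3 - 16*m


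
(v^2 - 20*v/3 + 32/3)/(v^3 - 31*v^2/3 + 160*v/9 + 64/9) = 3*(v - 4)/(3*v^2 - 23*v - 8)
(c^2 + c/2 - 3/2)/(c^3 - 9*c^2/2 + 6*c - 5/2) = (2*c + 3)/(2*c^2 - 7*c + 5)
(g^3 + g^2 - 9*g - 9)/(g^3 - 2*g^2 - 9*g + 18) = (g + 1)/(g - 2)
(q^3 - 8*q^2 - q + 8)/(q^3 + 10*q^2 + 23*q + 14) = (q^2 - 9*q + 8)/(q^2 + 9*q + 14)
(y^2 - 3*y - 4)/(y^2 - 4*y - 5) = (y - 4)/(y - 5)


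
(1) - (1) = 0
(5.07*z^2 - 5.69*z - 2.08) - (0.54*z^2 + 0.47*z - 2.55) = 4.53*z^2 - 6.16*z + 0.47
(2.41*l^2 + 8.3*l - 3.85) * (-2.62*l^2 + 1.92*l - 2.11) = -6.3142*l^4 - 17.1188*l^3 + 20.9379*l^2 - 24.905*l + 8.1235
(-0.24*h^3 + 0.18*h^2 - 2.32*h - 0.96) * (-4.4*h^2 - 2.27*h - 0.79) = 1.056*h^5 - 0.2472*h^4 + 9.989*h^3 + 9.3482*h^2 + 4.012*h + 0.7584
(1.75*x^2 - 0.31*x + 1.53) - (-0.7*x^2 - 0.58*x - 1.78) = 2.45*x^2 + 0.27*x + 3.31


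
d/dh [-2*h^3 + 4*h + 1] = 4 - 6*h^2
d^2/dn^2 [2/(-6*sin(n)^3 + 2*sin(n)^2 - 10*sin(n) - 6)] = (81*sin(n)^6 - 33*sin(n)^5 - 74*sin(n)^4 - 48*sin(n)^3 - 59*sin(n)^2 + 69*sin(n) - 56)/(3*sin(n)^3 - sin(n)^2 + 5*sin(n) + 3)^3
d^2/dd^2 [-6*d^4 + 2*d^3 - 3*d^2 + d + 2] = -72*d^2 + 12*d - 6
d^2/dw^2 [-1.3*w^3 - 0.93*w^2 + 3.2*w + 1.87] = -7.8*w - 1.86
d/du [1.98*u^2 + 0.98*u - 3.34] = 3.96*u + 0.98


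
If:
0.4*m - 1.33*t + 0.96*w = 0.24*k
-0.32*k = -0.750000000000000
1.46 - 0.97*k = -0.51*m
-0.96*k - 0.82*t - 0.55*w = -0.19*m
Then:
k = 2.34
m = 1.59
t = -1.20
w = -1.75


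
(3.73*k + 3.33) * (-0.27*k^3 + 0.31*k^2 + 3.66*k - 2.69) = -1.0071*k^4 + 0.2572*k^3 + 14.6841*k^2 + 2.1541*k - 8.9577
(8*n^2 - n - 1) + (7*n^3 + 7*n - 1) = 7*n^3 + 8*n^2 + 6*n - 2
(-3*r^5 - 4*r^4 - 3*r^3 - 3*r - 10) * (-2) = 6*r^5 + 8*r^4 + 6*r^3 + 6*r + 20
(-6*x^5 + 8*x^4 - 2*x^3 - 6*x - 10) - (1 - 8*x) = -6*x^5 + 8*x^4 - 2*x^3 + 2*x - 11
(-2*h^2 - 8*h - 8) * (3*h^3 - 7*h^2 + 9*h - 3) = -6*h^5 - 10*h^4 + 14*h^3 - 10*h^2 - 48*h + 24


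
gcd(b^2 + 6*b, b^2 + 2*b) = b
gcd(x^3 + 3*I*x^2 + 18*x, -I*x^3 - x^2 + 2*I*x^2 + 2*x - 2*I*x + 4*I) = 1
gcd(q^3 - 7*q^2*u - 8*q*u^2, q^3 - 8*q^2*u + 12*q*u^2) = q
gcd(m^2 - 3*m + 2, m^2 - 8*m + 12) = m - 2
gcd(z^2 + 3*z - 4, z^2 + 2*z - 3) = z - 1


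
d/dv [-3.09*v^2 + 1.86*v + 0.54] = 1.86 - 6.18*v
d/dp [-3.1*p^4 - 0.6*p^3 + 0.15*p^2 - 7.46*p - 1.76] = -12.4*p^3 - 1.8*p^2 + 0.3*p - 7.46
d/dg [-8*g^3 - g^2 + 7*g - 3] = -24*g^2 - 2*g + 7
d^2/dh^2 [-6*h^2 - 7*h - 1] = -12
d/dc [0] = 0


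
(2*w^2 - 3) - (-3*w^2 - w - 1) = 5*w^2 + w - 2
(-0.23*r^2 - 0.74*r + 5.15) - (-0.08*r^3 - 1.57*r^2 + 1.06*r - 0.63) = 0.08*r^3 + 1.34*r^2 - 1.8*r + 5.78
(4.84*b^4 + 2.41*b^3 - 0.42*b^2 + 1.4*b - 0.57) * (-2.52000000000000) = -12.1968*b^4 - 6.0732*b^3 + 1.0584*b^2 - 3.528*b + 1.4364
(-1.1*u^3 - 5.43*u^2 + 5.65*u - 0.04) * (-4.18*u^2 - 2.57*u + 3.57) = 4.598*u^5 + 25.5244*u^4 - 13.5889*u^3 - 33.7384*u^2 + 20.2733*u - 0.1428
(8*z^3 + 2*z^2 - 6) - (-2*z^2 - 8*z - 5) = 8*z^3 + 4*z^2 + 8*z - 1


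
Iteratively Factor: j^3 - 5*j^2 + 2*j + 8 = (j - 4)*(j^2 - j - 2) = (j - 4)*(j + 1)*(j - 2)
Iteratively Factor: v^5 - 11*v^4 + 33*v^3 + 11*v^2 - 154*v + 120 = (v - 4)*(v^4 - 7*v^3 + 5*v^2 + 31*v - 30) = (v - 4)*(v + 2)*(v^3 - 9*v^2 + 23*v - 15) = (v - 5)*(v - 4)*(v + 2)*(v^2 - 4*v + 3) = (v - 5)*(v - 4)*(v - 1)*(v + 2)*(v - 3)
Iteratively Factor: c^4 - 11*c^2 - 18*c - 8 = (c - 4)*(c^3 + 4*c^2 + 5*c + 2) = (c - 4)*(c + 1)*(c^2 + 3*c + 2) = (c - 4)*(c + 1)*(c + 2)*(c + 1)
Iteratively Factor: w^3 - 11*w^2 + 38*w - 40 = (w - 5)*(w^2 - 6*w + 8) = (w - 5)*(w - 4)*(w - 2)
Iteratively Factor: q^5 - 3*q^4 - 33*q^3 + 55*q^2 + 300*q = (q - 5)*(q^4 + 2*q^3 - 23*q^2 - 60*q) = (q - 5)*(q + 4)*(q^3 - 2*q^2 - 15*q) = q*(q - 5)*(q + 4)*(q^2 - 2*q - 15) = q*(q - 5)*(q + 3)*(q + 4)*(q - 5)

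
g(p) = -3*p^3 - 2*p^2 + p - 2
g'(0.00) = 1.00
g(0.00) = -2.00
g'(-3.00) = -68.00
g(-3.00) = 58.00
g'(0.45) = -2.62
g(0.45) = -2.23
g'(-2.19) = -33.40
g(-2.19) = 17.73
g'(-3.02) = -69.00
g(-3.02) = 59.37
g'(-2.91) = -63.57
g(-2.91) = 52.08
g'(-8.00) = -543.00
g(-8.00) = 1398.00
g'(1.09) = -14.05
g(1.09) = -7.17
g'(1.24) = -17.80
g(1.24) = -9.56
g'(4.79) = -224.66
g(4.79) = -372.80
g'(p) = -9*p^2 - 4*p + 1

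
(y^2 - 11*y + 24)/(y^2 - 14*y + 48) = (y - 3)/(y - 6)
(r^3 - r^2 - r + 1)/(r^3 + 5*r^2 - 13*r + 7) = (r + 1)/(r + 7)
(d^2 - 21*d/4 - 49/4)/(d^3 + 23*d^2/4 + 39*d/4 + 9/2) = (4*d^2 - 21*d - 49)/(4*d^3 + 23*d^2 + 39*d + 18)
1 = 1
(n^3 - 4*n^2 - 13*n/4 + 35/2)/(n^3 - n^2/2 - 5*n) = (n - 7/2)/n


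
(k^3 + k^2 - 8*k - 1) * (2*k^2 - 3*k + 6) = 2*k^5 - k^4 - 13*k^3 + 28*k^2 - 45*k - 6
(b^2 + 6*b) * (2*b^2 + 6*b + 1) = 2*b^4 + 18*b^3 + 37*b^2 + 6*b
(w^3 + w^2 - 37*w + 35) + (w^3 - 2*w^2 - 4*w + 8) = 2*w^3 - w^2 - 41*w + 43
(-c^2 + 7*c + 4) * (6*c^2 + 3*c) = -6*c^4 + 39*c^3 + 45*c^2 + 12*c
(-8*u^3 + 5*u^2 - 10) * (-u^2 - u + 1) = 8*u^5 + 3*u^4 - 13*u^3 + 15*u^2 + 10*u - 10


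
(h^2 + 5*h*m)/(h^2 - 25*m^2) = h/(h - 5*m)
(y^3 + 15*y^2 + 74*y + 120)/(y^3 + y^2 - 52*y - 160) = (y + 6)/(y - 8)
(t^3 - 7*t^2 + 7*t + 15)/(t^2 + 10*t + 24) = (t^3 - 7*t^2 + 7*t + 15)/(t^2 + 10*t + 24)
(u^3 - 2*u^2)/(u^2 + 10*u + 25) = u^2*(u - 2)/(u^2 + 10*u + 25)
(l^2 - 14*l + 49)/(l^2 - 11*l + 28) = (l - 7)/(l - 4)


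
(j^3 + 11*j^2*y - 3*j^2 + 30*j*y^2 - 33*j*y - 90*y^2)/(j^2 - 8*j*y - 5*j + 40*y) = (j^3 + 11*j^2*y - 3*j^2 + 30*j*y^2 - 33*j*y - 90*y^2)/(j^2 - 8*j*y - 5*j + 40*y)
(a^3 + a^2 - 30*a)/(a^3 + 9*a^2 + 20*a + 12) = a*(a - 5)/(a^2 + 3*a + 2)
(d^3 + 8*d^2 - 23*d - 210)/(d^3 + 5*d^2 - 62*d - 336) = (d - 5)/(d - 8)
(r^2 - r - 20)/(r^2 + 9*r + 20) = (r - 5)/(r + 5)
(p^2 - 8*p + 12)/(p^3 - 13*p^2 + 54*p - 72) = (p - 2)/(p^2 - 7*p + 12)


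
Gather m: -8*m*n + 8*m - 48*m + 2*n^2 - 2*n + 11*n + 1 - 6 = m*(-8*n - 40) + 2*n^2 + 9*n - 5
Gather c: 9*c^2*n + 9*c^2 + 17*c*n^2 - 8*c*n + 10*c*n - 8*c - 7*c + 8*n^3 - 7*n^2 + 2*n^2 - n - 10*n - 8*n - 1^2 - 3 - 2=c^2*(9*n + 9) + c*(17*n^2 + 2*n - 15) + 8*n^3 - 5*n^2 - 19*n - 6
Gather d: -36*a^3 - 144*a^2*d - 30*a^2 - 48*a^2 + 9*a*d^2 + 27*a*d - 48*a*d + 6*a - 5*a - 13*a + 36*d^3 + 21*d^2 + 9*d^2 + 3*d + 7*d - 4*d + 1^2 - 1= -36*a^3 - 78*a^2 - 12*a + 36*d^3 + d^2*(9*a + 30) + d*(-144*a^2 - 21*a + 6)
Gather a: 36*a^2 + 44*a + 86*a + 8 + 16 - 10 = 36*a^2 + 130*a + 14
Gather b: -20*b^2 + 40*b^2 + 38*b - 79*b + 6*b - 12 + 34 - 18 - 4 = 20*b^2 - 35*b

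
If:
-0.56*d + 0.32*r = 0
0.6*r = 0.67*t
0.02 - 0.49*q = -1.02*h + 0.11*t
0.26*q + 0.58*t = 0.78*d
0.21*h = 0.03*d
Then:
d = -0.09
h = -0.01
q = 0.05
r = -0.16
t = -0.14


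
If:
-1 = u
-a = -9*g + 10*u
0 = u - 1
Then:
No Solution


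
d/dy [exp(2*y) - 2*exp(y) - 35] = 2*(exp(y) - 1)*exp(y)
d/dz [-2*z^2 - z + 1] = -4*z - 1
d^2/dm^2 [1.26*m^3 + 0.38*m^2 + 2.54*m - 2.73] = 7.56*m + 0.76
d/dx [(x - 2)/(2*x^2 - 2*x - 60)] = (x^2 - x - (x - 2)*(2*x - 1) - 30)/(2*(-x^2 + x + 30)^2)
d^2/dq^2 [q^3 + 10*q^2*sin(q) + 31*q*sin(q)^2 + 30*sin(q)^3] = -10*q^2*sin(q) + 40*q*cos(q) + 62*q*cos(2*q) + 6*q - 5*sin(q)/2 + 62*sin(2*q) + 135*sin(3*q)/2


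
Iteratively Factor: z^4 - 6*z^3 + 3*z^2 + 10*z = (z - 5)*(z^3 - z^2 - 2*z) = z*(z - 5)*(z^2 - z - 2) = z*(z - 5)*(z + 1)*(z - 2)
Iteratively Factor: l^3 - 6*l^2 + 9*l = (l - 3)*(l^2 - 3*l) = l*(l - 3)*(l - 3)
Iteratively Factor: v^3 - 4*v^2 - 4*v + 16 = (v - 4)*(v^2 - 4) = (v - 4)*(v - 2)*(v + 2)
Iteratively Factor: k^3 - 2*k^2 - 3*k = (k - 3)*(k^2 + k) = k*(k - 3)*(k + 1)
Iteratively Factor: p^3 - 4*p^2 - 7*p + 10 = (p - 1)*(p^2 - 3*p - 10) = (p - 5)*(p - 1)*(p + 2)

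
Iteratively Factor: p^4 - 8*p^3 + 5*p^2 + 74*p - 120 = (p - 2)*(p^3 - 6*p^2 - 7*p + 60) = (p - 2)*(p + 3)*(p^2 - 9*p + 20) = (p - 5)*(p - 2)*(p + 3)*(p - 4)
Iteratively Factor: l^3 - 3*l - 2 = (l - 2)*(l^2 + 2*l + 1) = (l - 2)*(l + 1)*(l + 1)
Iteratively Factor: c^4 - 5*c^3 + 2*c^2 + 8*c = (c - 4)*(c^3 - c^2 - 2*c) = (c - 4)*(c - 2)*(c^2 + c) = c*(c - 4)*(c - 2)*(c + 1)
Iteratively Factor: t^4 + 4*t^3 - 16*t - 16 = (t - 2)*(t^3 + 6*t^2 + 12*t + 8) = (t - 2)*(t + 2)*(t^2 + 4*t + 4) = (t - 2)*(t + 2)^2*(t + 2)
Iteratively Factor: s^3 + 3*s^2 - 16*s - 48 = (s - 4)*(s^2 + 7*s + 12) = (s - 4)*(s + 3)*(s + 4)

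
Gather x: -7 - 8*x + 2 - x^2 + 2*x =-x^2 - 6*x - 5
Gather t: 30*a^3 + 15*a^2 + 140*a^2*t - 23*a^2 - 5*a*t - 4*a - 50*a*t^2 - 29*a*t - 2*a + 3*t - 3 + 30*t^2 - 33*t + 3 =30*a^3 - 8*a^2 - 6*a + t^2*(30 - 50*a) + t*(140*a^2 - 34*a - 30)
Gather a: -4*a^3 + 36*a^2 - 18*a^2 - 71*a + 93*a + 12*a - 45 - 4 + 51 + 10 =-4*a^3 + 18*a^2 + 34*a + 12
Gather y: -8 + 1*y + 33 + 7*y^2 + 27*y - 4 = 7*y^2 + 28*y + 21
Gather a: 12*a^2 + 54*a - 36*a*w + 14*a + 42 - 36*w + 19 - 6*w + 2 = 12*a^2 + a*(68 - 36*w) - 42*w + 63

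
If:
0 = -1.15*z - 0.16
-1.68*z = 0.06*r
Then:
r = 3.90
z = -0.14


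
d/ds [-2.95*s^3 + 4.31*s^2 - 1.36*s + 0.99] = -8.85*s^2 + 8.62*s - 1.36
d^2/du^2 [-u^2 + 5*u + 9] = -2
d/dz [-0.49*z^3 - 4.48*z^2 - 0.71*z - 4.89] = -1.47*z^2 - 8.96*z - 0.71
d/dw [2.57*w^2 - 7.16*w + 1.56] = 5.14*w - 7.16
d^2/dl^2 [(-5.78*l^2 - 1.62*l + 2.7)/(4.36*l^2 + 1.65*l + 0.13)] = (-1.13686837721616e-13*l^4 + 21.5715359999999*l^3 + 327.612144*l^2 + 122.052096*l + 12.140396)/(82.881856*l^6 + 94.09752*l^5 + 43.024044*l^4 + 10.103445*l^3 + 1.282827*l^2 + 0.083655*l + 0.002197)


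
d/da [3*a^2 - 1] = 6*a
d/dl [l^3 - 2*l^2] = l*(3*l - 4)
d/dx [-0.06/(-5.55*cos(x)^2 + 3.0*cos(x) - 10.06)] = (0.666*cos(x) - 0.18)*sin(x)/(5.55*cos(x)^2 - 3.0*cos(x) + 10.06)^2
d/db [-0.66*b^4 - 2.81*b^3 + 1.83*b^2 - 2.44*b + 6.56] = -2.64*b^3 - 8.43*b^2 + 3.66*b - 2.44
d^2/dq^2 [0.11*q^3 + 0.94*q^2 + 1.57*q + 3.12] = 0.66*q + 1.88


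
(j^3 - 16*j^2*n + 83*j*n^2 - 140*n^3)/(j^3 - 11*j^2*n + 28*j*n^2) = (j - 5*n)/j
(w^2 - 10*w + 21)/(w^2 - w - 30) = (-w^2 + 10*w - 21)/(-w^2 + w + 30)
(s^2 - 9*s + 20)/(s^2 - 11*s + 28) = (s - 5)/(s - 7)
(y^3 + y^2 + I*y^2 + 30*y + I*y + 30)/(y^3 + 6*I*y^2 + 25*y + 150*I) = (y + 1)/(y + 5*I)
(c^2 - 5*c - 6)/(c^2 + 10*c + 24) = (c^2 - 5*c - 6)/(c^2 + 10*c + 24)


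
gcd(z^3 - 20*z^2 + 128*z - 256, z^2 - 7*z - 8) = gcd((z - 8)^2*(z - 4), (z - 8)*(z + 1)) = z - 8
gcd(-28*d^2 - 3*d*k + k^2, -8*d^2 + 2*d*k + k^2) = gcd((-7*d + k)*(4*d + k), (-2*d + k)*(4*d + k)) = 4*d + k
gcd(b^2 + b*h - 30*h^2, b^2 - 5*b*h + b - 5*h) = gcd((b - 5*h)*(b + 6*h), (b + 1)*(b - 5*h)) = b - 5*h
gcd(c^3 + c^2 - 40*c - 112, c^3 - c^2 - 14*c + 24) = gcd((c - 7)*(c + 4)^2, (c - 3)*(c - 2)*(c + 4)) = c + 4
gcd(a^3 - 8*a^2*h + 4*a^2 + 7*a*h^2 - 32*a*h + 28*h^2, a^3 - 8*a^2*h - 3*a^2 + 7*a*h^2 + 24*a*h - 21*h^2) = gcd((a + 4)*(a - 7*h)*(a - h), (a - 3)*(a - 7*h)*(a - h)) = a^2 - 8*a*h + 7*h^2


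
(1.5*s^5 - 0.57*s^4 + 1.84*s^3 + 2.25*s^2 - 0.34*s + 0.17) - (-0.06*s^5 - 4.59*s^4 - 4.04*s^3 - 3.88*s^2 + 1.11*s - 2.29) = 1.56*s^5 + 4.02*s^4 + 5.88*s^3 + 6.13*s^2 - 1.45*s + 2.46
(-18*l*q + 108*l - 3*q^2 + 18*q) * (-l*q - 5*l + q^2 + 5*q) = 18*l^2*q^2 - 18*l^2*q - 540*l^2 - 15*l*q^3 + 15*l*q^2 + 450*l*q - 3*q^4 + 3*q^3 + 90*q^2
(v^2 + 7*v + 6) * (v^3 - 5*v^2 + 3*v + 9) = v^5 + 2*v^4 - 26*v^3 + 81*v + 54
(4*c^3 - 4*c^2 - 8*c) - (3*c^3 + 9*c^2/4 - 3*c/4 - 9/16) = c^3 - 25*c^2/4 - 29*c/4 + 9/16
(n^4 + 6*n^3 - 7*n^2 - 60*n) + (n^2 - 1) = n^4 + 6*n^3 - 6*n^2 - 60*n - 1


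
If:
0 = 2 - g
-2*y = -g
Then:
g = 2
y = 1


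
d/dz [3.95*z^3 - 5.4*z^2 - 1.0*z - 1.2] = 11.85*z^2 - 10.8*z - 1.0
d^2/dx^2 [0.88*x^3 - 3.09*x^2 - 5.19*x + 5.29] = 5.28*x - 6.18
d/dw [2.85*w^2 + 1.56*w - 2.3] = 5.7*w + 1.56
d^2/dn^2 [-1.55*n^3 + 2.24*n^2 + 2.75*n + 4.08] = 4.48 - 9.3*n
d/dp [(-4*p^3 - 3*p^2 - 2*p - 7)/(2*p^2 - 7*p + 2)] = (-8*p^4 + 56*p^3 + p^2 + 16*p - 53)/(4*p^4 - 28*p^3 + 57*p^2 - 28*p + 4)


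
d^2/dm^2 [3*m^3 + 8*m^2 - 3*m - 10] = 18*m + 16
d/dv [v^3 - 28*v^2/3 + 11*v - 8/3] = 3*v^2 - 56*v/3 + 11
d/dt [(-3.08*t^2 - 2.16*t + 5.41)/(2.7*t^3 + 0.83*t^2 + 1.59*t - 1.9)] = (8.316*t^4 + 11.664*t^3 - 46.9254*t^2 + 2.7234*t - 4.4979)/(7.29*t^6 + 4.482*t^5 + 9.2749*t^4 - 7.6206*t^3 - 0.6259*t^2 - 6.042*t + 3.61)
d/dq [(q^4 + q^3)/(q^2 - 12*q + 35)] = q^2*(-2*q*(q - 6)*(q + 1) + (4*q + 3)*(q^2 - 12*q + 35))/(q^2 - 12*q + 35)^2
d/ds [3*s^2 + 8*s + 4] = 6*s + 8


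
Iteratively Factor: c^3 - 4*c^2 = (c - 4)*(c^2) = c*(c - 4)*(c)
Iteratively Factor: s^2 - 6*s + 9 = (s - 3)*(s - 3)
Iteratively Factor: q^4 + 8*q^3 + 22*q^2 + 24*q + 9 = (q + 1)*(q^3 + 7*q^2 + 15*q + 9) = (q + 1)*(q + 3)*(q^2 + 4*q + 3) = (q + 1)^2*(q + 3)*(q + 3)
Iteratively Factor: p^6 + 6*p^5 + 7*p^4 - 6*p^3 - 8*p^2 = (p + 4)*(p^5 + 2*p^4 - p^3 - 2*p^2) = (p - 1)*(p + 4)*(p^4 + 3*p^3 + 2*p^2) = p*(p - 1)*(p + 4)*(p^3 + 3*p^2 + 2*p) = p^2*(p - 1)*(p + 4)*(p^2 + 3*p + 2) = p^2*(p - 1)*(p + 2)*(p + 4)*(p + 1)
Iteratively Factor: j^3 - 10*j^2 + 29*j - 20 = (j - 4)*(j^2 - 6*j + 5) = (j - 4)*(j - 1)*(j - 5)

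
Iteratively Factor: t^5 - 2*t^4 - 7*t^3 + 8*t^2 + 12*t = (t)*(t^4 - 2*t^3 - 7*t^2 + 8*t + 12) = t*(t - 2)*(t^3 - 7*t - 6) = t*(t - 2)*(t + 2)*(t^2 - 2*t - 3) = t*(t - 2)*(t + 1)*(t + 2)*(t - 3)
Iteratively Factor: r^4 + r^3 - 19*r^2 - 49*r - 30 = (r - 5)*(r^3 + 6*r^2 + 11*r + 6) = (r - 5)*(r + 2)*(r^2 + 4*r + 3) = (r - 5)*(r + 2)*(r + 3)*(r + 1)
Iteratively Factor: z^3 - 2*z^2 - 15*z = (z)*(z^2 - 2*z - 15) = z*(z - 5)*(z + 3)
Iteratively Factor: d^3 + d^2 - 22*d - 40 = (d - 5)*(d^2 + 6*d + 8) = (d - 5)*(d + 4)*(d + 2)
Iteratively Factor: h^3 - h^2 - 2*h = (h)*(h^2 - h - 2) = h*(h + 1)*(h - 2)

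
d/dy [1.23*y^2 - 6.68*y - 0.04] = 2.46*y - 6.68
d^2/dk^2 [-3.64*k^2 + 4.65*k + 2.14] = -7.28000000000000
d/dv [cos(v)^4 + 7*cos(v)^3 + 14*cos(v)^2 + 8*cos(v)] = -(-21*sin(v)^2 + 31*cos(v) + cos(3*v) + 29)*sin(v)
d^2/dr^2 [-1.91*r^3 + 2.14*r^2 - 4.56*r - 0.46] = 4.28 - 11.46*r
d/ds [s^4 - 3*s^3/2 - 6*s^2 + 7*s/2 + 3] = 4*s^3 - 9*s^2/2 - 12*s + 7/2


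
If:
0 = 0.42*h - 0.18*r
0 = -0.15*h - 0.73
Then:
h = -4.87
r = -11.36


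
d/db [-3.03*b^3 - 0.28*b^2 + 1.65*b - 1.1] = -9.09*b^2 - 0.56*b + 1.65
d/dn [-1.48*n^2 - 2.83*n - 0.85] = -2.96*n - 2.83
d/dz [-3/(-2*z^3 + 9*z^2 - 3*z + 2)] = 9*(-2*z^2 + 6*z - 1)/(2*z^3 - 9*z^2 + 3*z - 2)^2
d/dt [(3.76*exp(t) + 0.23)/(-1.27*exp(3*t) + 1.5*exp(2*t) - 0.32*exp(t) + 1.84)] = (9.5504*exp(3*t) - 4.7637*exp(2*t) - 0.69*exp(t) + 6.992)*exp(t)/(1.6129*exp(6*t) - 3.81*exp(5*t) + 3.0628*exp(4*t) - 5.6336*exp(3*t) + 5.6224*exp(2*t) - 1.1776*exp(t) + 3.3856)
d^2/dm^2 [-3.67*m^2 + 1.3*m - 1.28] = -7.34000000000000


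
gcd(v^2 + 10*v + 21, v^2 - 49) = v + 7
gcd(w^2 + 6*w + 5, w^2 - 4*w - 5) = w + 1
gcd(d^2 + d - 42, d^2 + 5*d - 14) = d + 7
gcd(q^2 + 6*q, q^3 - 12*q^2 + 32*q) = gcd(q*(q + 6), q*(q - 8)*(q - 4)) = q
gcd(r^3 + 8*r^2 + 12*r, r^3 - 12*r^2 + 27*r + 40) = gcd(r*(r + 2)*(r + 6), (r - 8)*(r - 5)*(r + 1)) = 1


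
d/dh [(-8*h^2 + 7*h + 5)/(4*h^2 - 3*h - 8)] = (-4*h^2 + 88*h - 41)/(16*h^4 - 24*h^3 - 55*h^2 + 48*h + 64)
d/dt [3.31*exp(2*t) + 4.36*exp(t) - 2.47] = (6.62*exp(t) + 4.36)*exp(t)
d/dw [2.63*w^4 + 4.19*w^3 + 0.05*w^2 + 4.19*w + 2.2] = 10.52*w^3 + 12.57*w^2 + 0.1*w + 4.19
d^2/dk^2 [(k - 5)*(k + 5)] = 2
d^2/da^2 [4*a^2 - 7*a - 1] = 8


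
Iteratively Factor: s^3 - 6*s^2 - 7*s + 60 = (s - 5)*(s^2 - s - 12) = (s - 5)*(s - 4)*(s + 3)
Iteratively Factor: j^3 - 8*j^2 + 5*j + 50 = (j - 5)*(j^2 - 3*j - 10) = (j - 5)*(j + 2)*(j - 5)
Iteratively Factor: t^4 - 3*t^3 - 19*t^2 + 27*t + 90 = (t - 5)*(t^3 + 2*t^2 - 9*t - 18) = (t - 5)*(t + 3)*(t^2 - t - 6) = (t - 5)*(t + 2)*(t + 3)*(t - 3)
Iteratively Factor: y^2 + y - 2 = (y - 1)*(y + 2)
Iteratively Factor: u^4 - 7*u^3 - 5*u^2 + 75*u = (u)*(u^3 - 7*u^2 - 5*u + 75) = u*(u - 5)*(u^2 - 2*u - 15) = u*(u - 5)*(u + 3)*(u - 5)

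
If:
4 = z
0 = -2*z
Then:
No Solution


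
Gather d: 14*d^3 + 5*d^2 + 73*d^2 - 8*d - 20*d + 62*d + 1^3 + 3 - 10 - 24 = 14*d^3 + 78*d^2 + 34*d - 30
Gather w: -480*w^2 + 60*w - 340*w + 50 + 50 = -480*w^2 - 280*w + 100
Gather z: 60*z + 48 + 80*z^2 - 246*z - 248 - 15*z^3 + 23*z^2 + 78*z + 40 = -15*z^3 + 103*z^2 - 108*z - 160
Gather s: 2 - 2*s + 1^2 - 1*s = 3 - 3*s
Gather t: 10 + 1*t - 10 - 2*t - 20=-t - 20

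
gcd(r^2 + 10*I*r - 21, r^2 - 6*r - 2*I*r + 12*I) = 1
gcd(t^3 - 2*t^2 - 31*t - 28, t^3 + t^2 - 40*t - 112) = t^2 - 3*t - 28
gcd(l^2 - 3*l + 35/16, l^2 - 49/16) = l - 7/4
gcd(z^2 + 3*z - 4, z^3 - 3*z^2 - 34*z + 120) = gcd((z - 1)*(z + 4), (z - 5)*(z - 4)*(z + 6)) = 1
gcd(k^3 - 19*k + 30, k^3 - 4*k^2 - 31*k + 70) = k^2 + 3*k - 10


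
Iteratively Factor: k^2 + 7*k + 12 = (k + 4)*(k + 3)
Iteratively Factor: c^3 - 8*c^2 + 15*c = (c)*(c^2 - 8*c + 15) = c*(c - 3)*(c - 5)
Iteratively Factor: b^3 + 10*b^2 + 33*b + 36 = (b + 3)*(b^2 + 7*b + 12) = (b + 3)^2*(b + 4)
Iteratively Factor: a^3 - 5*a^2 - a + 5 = (a - 5)*(a^2 - 1) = (a - 5)*(a - 1)*(a + 1)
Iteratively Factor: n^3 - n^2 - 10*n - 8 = (n - 4)*(n^2 + 3*n + 2) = (n - 4)*(n + 2)*(n + 1)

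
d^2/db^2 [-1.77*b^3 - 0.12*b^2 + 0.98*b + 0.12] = -10.62*b - 0.24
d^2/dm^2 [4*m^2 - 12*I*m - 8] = 8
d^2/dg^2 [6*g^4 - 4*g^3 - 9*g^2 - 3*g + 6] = 72*g^2 - 24*g - 18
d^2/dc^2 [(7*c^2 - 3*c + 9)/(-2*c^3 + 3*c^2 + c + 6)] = 2*(-28*c^6 + 36*c^5 - 312*c^4 - 102*c^3 + 405*c^2 - 567*c - 117)/(8*c^9 - 36*c^8 + 42*c^7 - 63*c^6 + 195*c^5 - 99*c^4 + 107*c^3 - 342*c^2 - 108*c - 216)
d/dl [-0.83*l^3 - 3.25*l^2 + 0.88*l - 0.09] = -2.49*l^2 - 6.5*l + 0.88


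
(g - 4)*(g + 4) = g^2 - 16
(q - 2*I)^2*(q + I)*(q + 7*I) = q^4 + 4*I*q^3 + 21*q^2 - 4*I*q + 28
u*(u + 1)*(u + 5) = u^3 + 6*u^2 + 5*u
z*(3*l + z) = 3*l*z + z^2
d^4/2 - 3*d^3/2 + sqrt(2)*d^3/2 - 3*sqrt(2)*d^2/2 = d^2*(d/2 + sqrt(2)/2)*(d - 3)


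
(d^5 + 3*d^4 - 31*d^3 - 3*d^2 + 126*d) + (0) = d^5 + 3*d^4 - 31*d^3 - 3*d^2 + 126*d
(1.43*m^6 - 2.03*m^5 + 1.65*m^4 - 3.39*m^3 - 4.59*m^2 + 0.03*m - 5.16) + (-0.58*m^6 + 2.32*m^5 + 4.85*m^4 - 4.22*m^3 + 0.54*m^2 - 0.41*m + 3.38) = 0.85*m^6 + 0.29*m^5 + 6.5*m^4 - 7.61*m^3 - 4.05*m^2 - 0.38*m - 1.78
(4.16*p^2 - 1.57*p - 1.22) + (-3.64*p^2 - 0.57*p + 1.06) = 0.52*p^2 - 2.14*p - 0.16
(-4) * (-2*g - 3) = 8*g + 12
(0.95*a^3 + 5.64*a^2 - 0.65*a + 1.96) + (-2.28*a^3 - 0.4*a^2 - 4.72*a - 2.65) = -1.33*a^3 + 5.24*a^2 - 5.37*a - 0.69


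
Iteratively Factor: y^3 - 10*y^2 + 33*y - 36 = (y - 3)*(y^2 - 7*y + 12) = (y - 4)*(y - 3)*(y - 3)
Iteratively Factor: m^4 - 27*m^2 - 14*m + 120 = (m - 2)*(m^3 + 2*m^2 - 23*m - 60) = (m - 5)*(m - 2)*(m^2 + 7*m + 12) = (m - 5)*(m - 2)*(m + 4)*(m + 3)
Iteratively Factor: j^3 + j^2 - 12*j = (j + 4)*(j^2 - 3*j) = (j - 3)*(j + 4)*(j)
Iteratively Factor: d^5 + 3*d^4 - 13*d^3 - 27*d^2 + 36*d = (d - 1)*(d^4 + 4*d^3 - 9*d^2 - 36*d) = (d - 3)*(d - 1)*(d^3 + 7*d^2 + 12*d) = d*(d - 3)*(d - 1)*(d^2 + 7*d + 12) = d*(d - 3)*(d - 1)*(d + 3)*(d + 4)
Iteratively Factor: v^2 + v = (v + 1)*(v)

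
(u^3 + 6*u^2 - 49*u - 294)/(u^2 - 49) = u + 6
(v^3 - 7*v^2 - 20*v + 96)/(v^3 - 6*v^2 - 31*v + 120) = (v + 4)/(v + 5)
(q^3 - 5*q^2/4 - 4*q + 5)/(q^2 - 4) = q - 5/4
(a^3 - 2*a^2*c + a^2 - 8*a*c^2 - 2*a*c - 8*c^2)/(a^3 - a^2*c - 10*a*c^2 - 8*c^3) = (a + 1)/(a + c)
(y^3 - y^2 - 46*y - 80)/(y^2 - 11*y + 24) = (y^2 + 7*y + 10)/(y - 3)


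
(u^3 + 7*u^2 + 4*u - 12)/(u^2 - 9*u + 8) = (u^2 + 8*u + 12)/(u - 8)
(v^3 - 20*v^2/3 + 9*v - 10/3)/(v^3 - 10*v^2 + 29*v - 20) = (v - 2/3)/(v - 4)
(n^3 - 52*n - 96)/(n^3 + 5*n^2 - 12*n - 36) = (n - 8)/(n - 3)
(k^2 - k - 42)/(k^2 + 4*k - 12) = (k - 7)/(k - 2)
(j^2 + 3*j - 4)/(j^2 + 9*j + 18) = (j^2 + 3*j - 4)/(j^2 + 9*j + 18)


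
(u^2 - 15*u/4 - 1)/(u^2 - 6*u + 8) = (u + 1/4)/(u - 2)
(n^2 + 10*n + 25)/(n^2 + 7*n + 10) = (n + 5)/(n + 2)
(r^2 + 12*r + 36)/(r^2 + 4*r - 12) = (r + 6)/(r - 2)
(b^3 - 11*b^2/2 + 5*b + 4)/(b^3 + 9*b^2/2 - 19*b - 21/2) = (b^2 - 6*b + 8)/(b^2 + 4*b - 21)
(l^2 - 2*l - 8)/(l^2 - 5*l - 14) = (l - 4)/(l - 7)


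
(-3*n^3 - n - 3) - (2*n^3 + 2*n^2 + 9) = -5*n^3 - 2*n^2 - n - 12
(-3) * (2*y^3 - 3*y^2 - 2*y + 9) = -6*y^3 + 9*y^2 + 6*y - 27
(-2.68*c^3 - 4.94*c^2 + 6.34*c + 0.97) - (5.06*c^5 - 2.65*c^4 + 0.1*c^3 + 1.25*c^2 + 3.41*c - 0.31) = -5.06*c^5 + 2.65*c^4 - 2.78*c^3 - 6.19*c^2 + 2.93*c + 1.28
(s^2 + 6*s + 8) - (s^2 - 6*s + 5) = 12*s + 3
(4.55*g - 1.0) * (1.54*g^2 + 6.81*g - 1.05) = 7.007*g^3 + 29.4455*g^2 - 11.5875*g + 1.05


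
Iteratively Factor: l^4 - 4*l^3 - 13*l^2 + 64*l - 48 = (l - 4)*(l^3 - 13*l + 12) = (l - 4)*(l - 3)*(l^2 + 3*l - 4) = (l - 4)*(l - 3)*(l - 1)*(l + 4)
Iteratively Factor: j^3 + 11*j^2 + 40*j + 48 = (j + 3)*(j^2 + 8*j + 16) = (j + 3)*(j + 4)*(j + 4)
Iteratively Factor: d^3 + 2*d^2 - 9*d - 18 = (d + 2)*(d^2 - 9) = (d - 3)*(d + 2)*(d + 3)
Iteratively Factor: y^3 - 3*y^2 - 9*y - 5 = (y + 1)*(y^2 - 4*y - 5) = (y - 5)*(y + 1)*(y + 1)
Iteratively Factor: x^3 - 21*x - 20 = (x + 1)*(x^2 - x - 20) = (x - 5)*(x + 1)*(x + 4)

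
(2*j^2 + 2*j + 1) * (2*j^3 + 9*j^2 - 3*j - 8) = 4*j^5 + 22*j^4 + 14*j^3 - 13*j^2 - 19*j - 8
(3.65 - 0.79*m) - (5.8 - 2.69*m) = 1.9*m - 2.15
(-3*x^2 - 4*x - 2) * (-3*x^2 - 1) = 9*x^4 + 12*x^3 + 9*x^2 + 4*x + 2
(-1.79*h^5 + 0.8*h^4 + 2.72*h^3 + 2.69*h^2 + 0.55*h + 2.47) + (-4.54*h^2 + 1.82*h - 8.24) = -1.79*h^5 + 0.8*h^4 + 2.72*h^3 - 1.85*h^2 + 2.37*h - 5.77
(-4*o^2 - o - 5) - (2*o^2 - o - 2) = -6*o^2 - 3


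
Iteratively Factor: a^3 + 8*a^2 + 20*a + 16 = (a + 2)*(a^2 + 6*a + 8) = (a + 2)*(a + 4)*(a + 2)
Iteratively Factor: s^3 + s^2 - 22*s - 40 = (s + 4)*(s^2 - 3*s - 10) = (s + 2)*(s + 4)*(s - 5)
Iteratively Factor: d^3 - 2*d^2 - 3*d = (d - 3)*(d^2 + d) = (d - 3)*(d + 1)*(d)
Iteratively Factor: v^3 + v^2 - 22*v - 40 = (v - 5)*(v^2 + 6*v + 8) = (v - 5)*(v + 4)*(v + 2)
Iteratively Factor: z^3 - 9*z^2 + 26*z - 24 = (z - 2)*(z^2 - 7*z + 12) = (z - 4)*(z - 2)*(z - 3)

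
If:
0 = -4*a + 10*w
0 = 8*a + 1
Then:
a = -1/8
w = -1/20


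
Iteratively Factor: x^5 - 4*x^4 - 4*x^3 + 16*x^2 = (x - 4)*(x^4 - 4*x^2) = (x - 4)*(x - 2)*(x^3 + 2*x^2) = (x - 4)*(x - 2)*(x + 2)*(x^2) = x*(x - 4)*(x - 2)*(x + 2)*(x)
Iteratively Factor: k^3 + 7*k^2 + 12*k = (k)*(k^2 + 7*k + 12) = k*(k + 4)*(k + 3)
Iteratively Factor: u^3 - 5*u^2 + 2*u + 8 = (u - 4)*(u^2 - u - 2) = (u - 4)*(u - 2)*(u + 1)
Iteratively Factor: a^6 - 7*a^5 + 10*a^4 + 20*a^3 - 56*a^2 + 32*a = (a - 4)*(a^5 - 3*a^4 - 2*a^3 + 12*a^2 - 8*a) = (a - 4)*(a - 2)*(a^4 - a^3 - 4*a^2 + 4*a) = a*(a - 4)*(a - 2)*(a^3 - a^2 - 4*a + 4) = a*(a - 4)*(a - 2)*(a + 2)*(a^2 - 3*a + 2) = a*(a - 4)*(a - 2)*(a - 1)*(a + 2)*(a - 2)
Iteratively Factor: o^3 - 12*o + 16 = (o - 2)*(o^2 + 2*o - 8) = (o - 2)^2*(o + 4)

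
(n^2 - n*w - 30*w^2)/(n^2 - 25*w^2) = (-n + 6*w)/(-n + 5*w)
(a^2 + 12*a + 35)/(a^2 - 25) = (a + 7)/(a - 5)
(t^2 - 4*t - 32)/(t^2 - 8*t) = (t + 4)/t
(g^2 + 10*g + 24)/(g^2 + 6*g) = (g + 4)/g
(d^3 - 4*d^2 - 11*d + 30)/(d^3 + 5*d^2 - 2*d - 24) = (d - 5)/(d + 4)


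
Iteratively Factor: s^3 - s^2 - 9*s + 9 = (s - 3)*(s^2 + 2*s - 3) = (s - 3)*(s + 3)*(s - 1)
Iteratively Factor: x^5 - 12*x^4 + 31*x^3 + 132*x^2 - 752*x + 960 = (x - 3)*(x^4 - 9*x^3 + 4*x^2 + 144*x - 320) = (x - 3)*(x + 4)*(x^3 - 13*x^2 + 56*x - 80) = (x - 5)*(x - 3)*(x + 4)*(x^2 - 8*x + 16) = (x - 5)*(x - 4)*(x - 3)*(x + 4)*(x - 4)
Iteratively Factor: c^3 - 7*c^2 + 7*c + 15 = (c - 3)*(c^2 - 4*c - 5) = (c - 3)*(c + 1)*(c - 5)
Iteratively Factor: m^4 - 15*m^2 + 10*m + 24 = (m + 4)*(m^3 - 4*m^2 + m + 6) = (m - 2)*(m + 4)*(m^2 - 2*m - 3) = (m - 3)*(m - 2)*(m + 4)*(m + 1)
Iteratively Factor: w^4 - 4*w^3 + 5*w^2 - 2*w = (w - 1)*(w^3 - 3*w^2 + 2*w) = w*(w - 1)*(w^2 - 3*w + 2) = w*(w - 2)*(w - 1)*(w - 1)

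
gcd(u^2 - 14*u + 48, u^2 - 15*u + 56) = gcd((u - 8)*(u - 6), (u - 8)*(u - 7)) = u - 8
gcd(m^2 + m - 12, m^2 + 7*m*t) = 1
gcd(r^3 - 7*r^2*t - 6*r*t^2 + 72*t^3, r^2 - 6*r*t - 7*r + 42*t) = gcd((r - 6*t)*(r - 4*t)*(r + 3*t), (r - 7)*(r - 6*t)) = r - 6*t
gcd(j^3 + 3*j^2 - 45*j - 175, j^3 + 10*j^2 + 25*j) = j^2 + 10*j + 25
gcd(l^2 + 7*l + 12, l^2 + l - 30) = 1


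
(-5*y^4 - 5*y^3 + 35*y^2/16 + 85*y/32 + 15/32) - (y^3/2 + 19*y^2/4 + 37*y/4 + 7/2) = -5*y^4 - 11*y^3/2 - 41*y^2/16 - 211*y/32 - 97/32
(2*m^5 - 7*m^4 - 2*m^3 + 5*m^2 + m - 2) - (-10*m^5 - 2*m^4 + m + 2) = 12*m^5 - 5*m^4 - 2*m^3 + 5*m^2 - 4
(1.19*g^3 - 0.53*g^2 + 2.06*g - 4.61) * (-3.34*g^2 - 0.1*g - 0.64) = -3.9746*g^5 + 1.6512*g^4 - 7.589*g^3 + 15.5306*g^2 - 0.8574*g + 2.9504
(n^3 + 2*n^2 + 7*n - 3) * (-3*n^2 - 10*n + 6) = -3*n^5 - 16*n^4 - 35*n^3 - 49*n^2 + 72*n - 18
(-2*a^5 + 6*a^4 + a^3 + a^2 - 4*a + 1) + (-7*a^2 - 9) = -2*a^5 + 6*a^4 + a^3 - 6*a^2 - 4*a - 8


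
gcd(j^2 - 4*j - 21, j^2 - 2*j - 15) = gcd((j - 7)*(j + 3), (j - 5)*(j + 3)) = j + 3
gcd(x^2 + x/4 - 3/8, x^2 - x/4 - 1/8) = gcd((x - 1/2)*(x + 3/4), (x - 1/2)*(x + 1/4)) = x - 1/2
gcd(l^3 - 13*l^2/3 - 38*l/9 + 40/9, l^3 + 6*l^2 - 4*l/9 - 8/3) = l - 2/3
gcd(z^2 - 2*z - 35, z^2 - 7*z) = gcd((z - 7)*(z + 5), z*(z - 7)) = z - 7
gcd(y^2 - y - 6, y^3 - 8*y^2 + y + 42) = y^2 - y - 6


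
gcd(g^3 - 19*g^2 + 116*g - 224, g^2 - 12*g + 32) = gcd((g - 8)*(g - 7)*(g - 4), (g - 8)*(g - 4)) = g^2 - 12*g + 32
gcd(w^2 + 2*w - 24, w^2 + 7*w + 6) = w + 6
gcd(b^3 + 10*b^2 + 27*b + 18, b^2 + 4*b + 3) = b^2 + 4*b + 3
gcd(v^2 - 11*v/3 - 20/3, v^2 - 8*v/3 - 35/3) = v - 5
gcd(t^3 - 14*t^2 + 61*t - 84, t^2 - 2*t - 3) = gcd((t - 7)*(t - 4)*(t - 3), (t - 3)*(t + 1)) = t - 3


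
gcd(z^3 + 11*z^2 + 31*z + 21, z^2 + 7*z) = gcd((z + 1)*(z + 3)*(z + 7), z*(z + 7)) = z + 7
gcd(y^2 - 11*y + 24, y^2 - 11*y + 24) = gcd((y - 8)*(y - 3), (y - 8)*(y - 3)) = y^2 - 11*y + 24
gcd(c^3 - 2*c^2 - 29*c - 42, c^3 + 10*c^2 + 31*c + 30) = c^2 + 5*c + 6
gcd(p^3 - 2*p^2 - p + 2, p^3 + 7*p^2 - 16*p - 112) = 1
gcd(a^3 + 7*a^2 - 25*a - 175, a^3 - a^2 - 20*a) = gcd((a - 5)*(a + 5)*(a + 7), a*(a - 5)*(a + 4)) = a - 5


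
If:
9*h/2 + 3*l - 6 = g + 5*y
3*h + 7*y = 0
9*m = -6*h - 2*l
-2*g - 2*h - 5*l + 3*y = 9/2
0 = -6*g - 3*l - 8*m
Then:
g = 73743/15428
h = 4533/1102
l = -1467/266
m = -5850/3857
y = -13599/7714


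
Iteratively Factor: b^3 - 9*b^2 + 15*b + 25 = (b + 1)*(b^2 - 10*b + 25) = (b - 5)*(b + 1)*(b - 5)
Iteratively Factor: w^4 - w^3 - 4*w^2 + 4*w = (w + 2)*(w^3 - 3*w^2 + 2*w) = (w - 2)*(w + 2)*(w^2 - w) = w*(w - 2)*(w + 2)*(w - 1)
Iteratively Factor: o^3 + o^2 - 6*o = (o)*(o^2 + o - 6) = o*(o + 3)*(o - 2)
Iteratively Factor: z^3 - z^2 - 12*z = (z + 3)*(z^2 - 4*z) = z*(z + 3)*(z - 4)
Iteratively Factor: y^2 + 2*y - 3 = (y + 3)*(y - 1)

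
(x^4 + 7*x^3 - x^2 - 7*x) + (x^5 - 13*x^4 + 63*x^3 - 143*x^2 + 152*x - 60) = x^5 - 12*x^4 + 70*x^3 - 144*x^2 + 145*x - 60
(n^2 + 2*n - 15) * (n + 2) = n^3 + 4*n^2 - 11*n - 30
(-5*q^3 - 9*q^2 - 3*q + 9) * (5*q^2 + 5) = -25*q^5 - 45*q^4 - 40*q^3 - 15*q + 45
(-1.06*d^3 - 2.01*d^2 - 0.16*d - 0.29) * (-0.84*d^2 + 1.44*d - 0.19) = 0.8904*d^5 + 0.162*d^4 - 2.5586*d^3 + 0.3951*d^2 - 0.3872*d + 0.0551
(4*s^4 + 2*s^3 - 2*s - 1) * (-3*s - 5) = -12*s^5 - 26*s^4 - 10*s^3 + 6*s^2 + 13*s + 5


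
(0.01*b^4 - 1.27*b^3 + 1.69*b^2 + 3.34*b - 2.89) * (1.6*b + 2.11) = 0.016*b^5 - 2.0109*b^4 + 0.0243000000000002*b^3 + 8.9099*b^2 + 2.4234*b - 6.0979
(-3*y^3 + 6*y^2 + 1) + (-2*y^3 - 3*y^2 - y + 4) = -5*y^3 + 3*y^2 - y + 5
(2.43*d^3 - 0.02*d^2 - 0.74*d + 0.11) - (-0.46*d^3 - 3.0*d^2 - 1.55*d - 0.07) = 2.89*d^3 + 2.98*d^2 + 0.81*d + 0.18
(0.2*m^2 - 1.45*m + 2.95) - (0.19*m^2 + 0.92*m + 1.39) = 0.01*m^2 - 2.37*m + 1.56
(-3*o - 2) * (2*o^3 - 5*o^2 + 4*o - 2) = -6*o^4 + 11*o^3 - 2*o^2 - 2*o + 4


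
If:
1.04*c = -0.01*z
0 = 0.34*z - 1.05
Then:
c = -0.03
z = 3.09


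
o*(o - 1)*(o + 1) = o^3 - o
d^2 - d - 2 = (d - 2)*(d + 1)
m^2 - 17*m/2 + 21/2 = (m - 7)*(m - 3/2)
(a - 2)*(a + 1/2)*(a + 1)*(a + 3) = a^4 + 5*a^3/2 - 4*a^2 - 17*a/2 - 3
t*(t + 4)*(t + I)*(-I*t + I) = -I*t^4 + t^3 - 3*I*t^3 + 3*t^2 + 4*I*t^2 - 4*t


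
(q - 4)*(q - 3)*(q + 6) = q^3 - q^2 - 30*q + 72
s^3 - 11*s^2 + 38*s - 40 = (s - 5)*(s - 4)*(s - 2)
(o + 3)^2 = o^2 + 6*o + 9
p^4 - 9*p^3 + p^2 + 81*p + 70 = (p - 7)*(p - 5)*(p + 1)*(p + 2)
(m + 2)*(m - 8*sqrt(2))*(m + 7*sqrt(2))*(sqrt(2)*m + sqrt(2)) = sqrt(2)*m^4 - 2*m^3 + 3*sqrt(2)*m^3 - 110*sqrt(2)*m^2 - 6*m^2 - 336*sqrt(2)*m - 4*m - 224*sqrt(2)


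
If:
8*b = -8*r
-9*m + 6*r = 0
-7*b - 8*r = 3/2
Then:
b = 3/2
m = -1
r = -3/2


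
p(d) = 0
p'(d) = 0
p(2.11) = 0.00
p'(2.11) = 0.00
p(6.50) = 0.00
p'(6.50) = 0.00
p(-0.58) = 0.00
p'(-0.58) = 0.00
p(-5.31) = 0.00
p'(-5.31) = 0.00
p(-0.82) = 0.00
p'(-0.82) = 0.00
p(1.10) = 0.00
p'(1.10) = 0.00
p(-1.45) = 0.00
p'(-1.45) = 0.00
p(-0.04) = 0.00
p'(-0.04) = 0.00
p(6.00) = 0.00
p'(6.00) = 0.00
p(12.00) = 0.00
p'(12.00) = 0.00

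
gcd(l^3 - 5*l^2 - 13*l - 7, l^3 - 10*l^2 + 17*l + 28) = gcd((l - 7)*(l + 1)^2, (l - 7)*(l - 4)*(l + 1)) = l^2 - 6*l - 7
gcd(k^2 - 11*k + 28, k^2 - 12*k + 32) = k - 4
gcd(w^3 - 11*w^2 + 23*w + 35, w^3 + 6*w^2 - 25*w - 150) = w - 5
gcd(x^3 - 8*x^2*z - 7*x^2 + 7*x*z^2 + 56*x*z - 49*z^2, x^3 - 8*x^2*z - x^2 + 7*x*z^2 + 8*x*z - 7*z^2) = x^2 - 8*x*z + 7*z^2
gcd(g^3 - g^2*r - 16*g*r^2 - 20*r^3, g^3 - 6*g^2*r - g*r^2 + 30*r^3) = -g^2 + 3*g*r + 10*r^2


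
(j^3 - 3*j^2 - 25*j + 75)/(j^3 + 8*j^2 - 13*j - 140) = (j^2 - 8*j + 15)/(j^2 + 3*j - 28)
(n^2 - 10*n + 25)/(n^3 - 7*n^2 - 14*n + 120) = (n - 5)/(n^2 - 2*n - 24)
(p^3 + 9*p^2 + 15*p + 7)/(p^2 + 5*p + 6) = (p^3 + 9*p^2 + 15*p + 7)/(p^2 + 5*p + 6)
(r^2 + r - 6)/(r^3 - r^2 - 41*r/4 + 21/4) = 4*(r - 2)/(4*r^2 - 16*r + 7)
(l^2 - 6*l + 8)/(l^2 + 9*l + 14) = (l^2 - 6*l + 8)/(l^2 + 9*l + 14)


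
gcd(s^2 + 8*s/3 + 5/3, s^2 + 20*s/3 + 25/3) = s + 5/3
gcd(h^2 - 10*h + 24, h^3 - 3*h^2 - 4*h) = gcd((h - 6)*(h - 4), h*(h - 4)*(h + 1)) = h - 4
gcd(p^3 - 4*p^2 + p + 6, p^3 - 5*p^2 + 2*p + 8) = p^2 - p - 2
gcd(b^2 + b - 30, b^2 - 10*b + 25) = b - 5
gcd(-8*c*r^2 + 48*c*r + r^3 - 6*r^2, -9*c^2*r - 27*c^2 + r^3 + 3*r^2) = 1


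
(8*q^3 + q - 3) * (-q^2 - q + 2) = -8*q^5 - 8*q^4 + 15*q^3 + 2*q^2 + 5*q - 6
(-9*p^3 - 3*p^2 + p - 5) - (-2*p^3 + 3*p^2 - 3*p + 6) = -7*p^3 - 6*p^2 + 4*p - 11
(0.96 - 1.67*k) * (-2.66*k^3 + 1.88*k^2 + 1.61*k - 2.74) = 4.4422*k^4 - 5.6932*k^3 - 0.8839*k^2 + 6.1214*k - 2.6304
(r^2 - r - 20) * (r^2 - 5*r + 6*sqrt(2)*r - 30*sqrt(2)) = r^4 - 6*r^3 + 6*sqrt(2)*r^3 - 36*sqrt(2)*r^2 - 15*r^2 - 90*sqrt(2)*r + 100*r + 600*sqrt(2)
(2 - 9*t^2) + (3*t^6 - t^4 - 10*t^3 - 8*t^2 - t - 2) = 3*t^6 - t^4 - 10*t^3 - 17*t^2 - t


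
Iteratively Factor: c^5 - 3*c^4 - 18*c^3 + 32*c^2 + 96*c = (c - 4)*(c^4 + c^3 - 14*c^2 - 24*c) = c*(c - 4)*(c^3 + c^2 - 14*c - 24) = c*(c - 4)*(c + 3)*(c^2 - 2*c - 8) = c*(c - 4)^2*(c + 3)*(c + 2)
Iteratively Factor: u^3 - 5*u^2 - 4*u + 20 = (u - 2)*(u^2 - 3*u - 10) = (u - 2)*(u + 2)*(u - 5)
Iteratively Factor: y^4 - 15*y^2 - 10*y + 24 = (y - 4)*(y^3 + 4*y^2 + y - 6) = (y - 4)*(y + 3)*(y^2 + y - 2) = (y - 4)*(y + 2)*(y + 3)*(y - 1)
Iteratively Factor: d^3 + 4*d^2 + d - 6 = (d - 1)*(d^2 + 5*d + 6) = (d - 1)*(d + 3)*(d + 2)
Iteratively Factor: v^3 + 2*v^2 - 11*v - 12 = (v - 3)*(v^2 + 5*v + 4) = (v - 3)*(v + 4)*(v + 1)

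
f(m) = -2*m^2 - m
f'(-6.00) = 23.00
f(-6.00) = -66.00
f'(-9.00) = 35.00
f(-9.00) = -153.00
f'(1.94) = -8.76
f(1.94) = -9.47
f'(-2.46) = 8.84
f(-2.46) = -9.64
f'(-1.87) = 6.48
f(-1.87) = -5.12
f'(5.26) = -22.04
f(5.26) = -60.60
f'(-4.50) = 17.00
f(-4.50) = -36.00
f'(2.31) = -10.24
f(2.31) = -12.98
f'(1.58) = -7.32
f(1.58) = -6.57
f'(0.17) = -1.68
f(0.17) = -0.23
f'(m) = -4*m - 1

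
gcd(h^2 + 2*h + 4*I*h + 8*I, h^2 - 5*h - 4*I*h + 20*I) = 1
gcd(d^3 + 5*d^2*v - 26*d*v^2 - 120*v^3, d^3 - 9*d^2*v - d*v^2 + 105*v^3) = -d + 5*v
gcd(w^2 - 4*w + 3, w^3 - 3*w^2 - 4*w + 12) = w - 3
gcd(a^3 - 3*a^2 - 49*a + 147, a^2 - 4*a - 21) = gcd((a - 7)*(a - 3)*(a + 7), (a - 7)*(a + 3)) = a - 7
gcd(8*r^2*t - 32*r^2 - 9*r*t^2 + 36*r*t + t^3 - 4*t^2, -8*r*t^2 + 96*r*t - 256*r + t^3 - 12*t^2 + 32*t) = 8*r*t - 32*r - t^2 + 4*t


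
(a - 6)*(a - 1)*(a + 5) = a^3 - 2*a^2 - 29*a + 30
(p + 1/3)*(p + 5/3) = p^2 + 2*p + 5/9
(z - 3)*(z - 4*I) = z^2 - 3*z - 4*I*z + 12*I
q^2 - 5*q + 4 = (q - 4)*(q - 1)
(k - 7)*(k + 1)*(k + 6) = k^3 - 43*k - 42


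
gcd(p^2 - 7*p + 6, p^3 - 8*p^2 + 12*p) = p - 6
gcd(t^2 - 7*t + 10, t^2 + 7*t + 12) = 1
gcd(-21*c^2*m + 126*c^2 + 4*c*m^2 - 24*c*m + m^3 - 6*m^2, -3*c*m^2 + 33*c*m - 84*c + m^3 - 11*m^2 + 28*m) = 3*c - m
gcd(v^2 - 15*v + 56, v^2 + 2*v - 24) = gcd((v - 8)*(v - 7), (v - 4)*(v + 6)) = 1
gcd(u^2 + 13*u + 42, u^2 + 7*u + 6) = u + 6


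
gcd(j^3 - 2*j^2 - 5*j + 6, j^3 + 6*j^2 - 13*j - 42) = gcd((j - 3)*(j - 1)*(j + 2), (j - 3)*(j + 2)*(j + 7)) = j^2 - j - 6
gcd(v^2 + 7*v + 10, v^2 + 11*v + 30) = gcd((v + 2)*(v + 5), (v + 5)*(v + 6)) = v + 5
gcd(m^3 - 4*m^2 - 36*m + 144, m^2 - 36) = m^2 - 36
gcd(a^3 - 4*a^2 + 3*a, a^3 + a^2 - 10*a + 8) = a - 1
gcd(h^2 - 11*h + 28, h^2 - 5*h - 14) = h - 7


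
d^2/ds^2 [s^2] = 2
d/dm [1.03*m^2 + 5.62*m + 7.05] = 2.06*m + 5.62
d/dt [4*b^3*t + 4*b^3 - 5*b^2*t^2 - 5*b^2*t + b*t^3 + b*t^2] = b*(4*b^2 - 10*b*t - 5*b + 3*t^2 + 2*t)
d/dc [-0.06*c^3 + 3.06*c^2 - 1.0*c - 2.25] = -0.18*c^2 + 6.12*c - 1.0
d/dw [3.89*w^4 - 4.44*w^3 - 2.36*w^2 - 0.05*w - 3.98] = 15.56*w^3 - 13.32*w^2 - 4.72*w - 0.05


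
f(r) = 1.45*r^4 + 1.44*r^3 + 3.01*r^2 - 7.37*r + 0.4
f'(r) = 5.8*r^3 + 4.32*r^2 + 6.02*r - 7.37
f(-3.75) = 281.17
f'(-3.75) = -275.05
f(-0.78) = 7.83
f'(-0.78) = -12.19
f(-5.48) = 1201.85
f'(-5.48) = -865.11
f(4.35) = 663.02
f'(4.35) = 577.98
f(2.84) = 131.06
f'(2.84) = 177.43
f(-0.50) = 4.75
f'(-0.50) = -10.02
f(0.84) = -2.09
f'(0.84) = 4.17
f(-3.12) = 146.36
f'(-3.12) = -160.25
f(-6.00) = 1721.14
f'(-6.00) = -1140.77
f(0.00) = 0.40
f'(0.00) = -7.37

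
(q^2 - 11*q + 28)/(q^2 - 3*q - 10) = (-q^2 + 11*q - 28)/(-q^2 + 3*q + 10)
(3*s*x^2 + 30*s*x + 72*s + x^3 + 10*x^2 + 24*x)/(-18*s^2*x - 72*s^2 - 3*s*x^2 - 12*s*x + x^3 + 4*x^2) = (x + 6)/(-6*s + x)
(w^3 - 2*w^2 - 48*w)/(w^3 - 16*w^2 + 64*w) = (w + 6)/(w - 8)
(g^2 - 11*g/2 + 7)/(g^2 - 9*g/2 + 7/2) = (g - 2)/(g - 1)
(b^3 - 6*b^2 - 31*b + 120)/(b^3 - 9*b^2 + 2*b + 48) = (b + 5)/(b + 2)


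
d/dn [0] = 0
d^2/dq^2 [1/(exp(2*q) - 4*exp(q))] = 4*((1 - exp(q))*(exp(q) - 4) + 2*(exp(q) - 2)^2)*exp(-q)/(exp(q) - 4)^3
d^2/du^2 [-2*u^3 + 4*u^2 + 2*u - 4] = 8 - 12*u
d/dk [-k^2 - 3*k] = -2*k - 3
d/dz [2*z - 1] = 2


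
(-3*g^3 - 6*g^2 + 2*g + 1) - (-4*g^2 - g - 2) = -3*g^3 - 2*g^2 + 3*g + 3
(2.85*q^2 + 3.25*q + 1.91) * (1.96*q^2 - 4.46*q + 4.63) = 5.586*q^4 - 6.341*q^3 + 2.4441*q^2 + 6.5289*q + 8.8433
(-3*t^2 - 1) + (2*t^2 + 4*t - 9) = -t^2 + 4*t - 10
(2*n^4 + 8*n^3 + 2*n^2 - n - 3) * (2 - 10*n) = -20*n^5 - 76*n^4 - 4*n^3 + 14*n^2 + 28*n - 6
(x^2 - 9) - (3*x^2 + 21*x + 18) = -2*x^2 - 21*x - 27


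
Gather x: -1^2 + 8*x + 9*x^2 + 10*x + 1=9*x^2 + 18*x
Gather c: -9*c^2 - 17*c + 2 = -9*c^2 - 17*c + 2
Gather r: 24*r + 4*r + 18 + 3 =28*r + 21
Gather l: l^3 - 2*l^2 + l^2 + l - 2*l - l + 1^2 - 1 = l^3 - l^2 - 2*l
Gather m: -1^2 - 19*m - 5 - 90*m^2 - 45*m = -90*m^2 - 64*m - 6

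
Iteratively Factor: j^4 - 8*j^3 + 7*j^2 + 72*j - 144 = (j - 4)*(j^3 - 4*j^2 - 9*j + 36) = (j - 4)*(j + 3)*(j^2 - 7*j + 12) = (j - 4)^2*(j + 3)*(j - 3)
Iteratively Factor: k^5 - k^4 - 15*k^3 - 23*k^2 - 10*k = (k + 2)*(k^4 - 3*k^3 - 9*k^2 - 5*k) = k*(k + 2)*(k^3 - 3*k^2 - 9*k - 5) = k*(k + 1)*(k + 2)*(k^2 - 4*k - 5) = k*(k - 5)*(k + 1)*(k + 2)*(k + 1)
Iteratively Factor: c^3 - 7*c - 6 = (c + 2)*(c^2 - 2*c - 3) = (c - 3)*(c + 2)*(c + 1)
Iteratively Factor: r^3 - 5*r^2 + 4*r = (r)*(r^2 - 5*r + 4) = r*(r - 1)*(r - 4)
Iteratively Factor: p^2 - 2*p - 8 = (p - 4)*(p + 2)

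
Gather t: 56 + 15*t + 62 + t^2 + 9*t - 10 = t^2 + 24*t + 108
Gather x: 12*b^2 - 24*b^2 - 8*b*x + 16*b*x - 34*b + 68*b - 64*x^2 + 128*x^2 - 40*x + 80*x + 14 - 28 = -12*b^2 + 34*b + 64*x^2 + x*(8*b + 40) - 14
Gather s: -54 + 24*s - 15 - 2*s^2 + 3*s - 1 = -2*s^2 + 27*s - 70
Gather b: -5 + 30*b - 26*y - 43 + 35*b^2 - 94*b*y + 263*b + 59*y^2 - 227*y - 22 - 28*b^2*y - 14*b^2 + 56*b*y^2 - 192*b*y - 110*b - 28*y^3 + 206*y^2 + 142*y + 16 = b^2*(21 - 28*y) + b*(56*y^2 - 286*y + 183) - 28*y^3 + 265*y^2 - 111*y - 54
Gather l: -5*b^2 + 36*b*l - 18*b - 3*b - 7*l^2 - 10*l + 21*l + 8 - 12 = -5*b^2 - 21*b - 7*l^2 + l*(36*b + 11) - 4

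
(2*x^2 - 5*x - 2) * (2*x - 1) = 4*x^3 - 12*x^2 + x + 2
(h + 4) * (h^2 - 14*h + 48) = h^3 - 10*h^2 - 8*h + 192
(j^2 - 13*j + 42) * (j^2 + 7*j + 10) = j^4 - 6*j^3 - 39*j^2 + 164*j + 420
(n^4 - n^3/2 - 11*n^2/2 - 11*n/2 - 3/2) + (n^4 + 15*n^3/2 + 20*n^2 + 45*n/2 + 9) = 2*n^4 + 7*n^3 + 29*n^2/2 + 17*n + 15/2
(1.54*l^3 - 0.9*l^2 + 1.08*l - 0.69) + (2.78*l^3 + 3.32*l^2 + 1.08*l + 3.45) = 4.32*l^3 + 2.42*l^2 + 2.16*l + 2.76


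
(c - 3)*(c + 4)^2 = c^3 + 5*c^2 - 8*c - 48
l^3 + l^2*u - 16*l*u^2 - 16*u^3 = (l - 4*u)*(l + u)*(l + 4*u)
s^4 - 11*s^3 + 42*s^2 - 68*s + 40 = (s - 5)*(s - 2)^3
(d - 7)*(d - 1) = d^2 - 8*d + 7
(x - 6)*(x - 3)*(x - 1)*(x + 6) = x^4 - 4*x^3 - 33*x^2 + 144*x - 108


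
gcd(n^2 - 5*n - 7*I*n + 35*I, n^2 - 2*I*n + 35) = n - 7*I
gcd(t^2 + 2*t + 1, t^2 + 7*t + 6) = t + 1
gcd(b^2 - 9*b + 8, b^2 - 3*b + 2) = b - 1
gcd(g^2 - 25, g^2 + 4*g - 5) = g + 5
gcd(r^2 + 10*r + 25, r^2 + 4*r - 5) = r + 5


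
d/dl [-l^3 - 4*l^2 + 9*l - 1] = -3*l^2 - 8*l + 9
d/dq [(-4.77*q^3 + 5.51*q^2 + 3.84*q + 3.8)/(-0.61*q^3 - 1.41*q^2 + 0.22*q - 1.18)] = (10.0868*q^4 + 2.586*q^3 + 30.4664*q^2 - 2.2876*q - 5.3672)/(0.3721*q^6 + 1.7202*q^5 + 1.7197*q^4 + 0.8192*q^3 + 3.376*q^2 - 0.5192*q + 1.3924)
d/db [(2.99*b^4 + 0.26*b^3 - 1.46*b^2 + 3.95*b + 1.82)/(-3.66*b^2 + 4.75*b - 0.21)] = (-21.8868*b^5 + 41.6559*b^4 - 0.041599999999999*b^3 + 7.3582*b^2 + 13.9356*b - 9.4745)/(13.3956*b^4 - 34.77*b^3 + 24.0997*b^2 - 1.995*b + 0.0441)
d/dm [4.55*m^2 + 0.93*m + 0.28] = 9.1*m + 0.93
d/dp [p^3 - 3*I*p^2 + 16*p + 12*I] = 3*p^2 - 6*I*p + 16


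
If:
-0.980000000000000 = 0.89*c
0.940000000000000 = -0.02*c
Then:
No Solution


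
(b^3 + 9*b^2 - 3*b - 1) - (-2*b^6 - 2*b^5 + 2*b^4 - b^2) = 2*b^6 + 2*b^5 - 2*b^4 + b^3 + 10*b^2 - 3*b - 1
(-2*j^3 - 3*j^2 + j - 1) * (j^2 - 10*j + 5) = -2*j^5 + 17*j^4 + 21*j^3 - 26*j^2 + 15*j - 5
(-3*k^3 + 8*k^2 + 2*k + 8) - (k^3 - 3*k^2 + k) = -4*k^3 + 11*k^2 + k + 8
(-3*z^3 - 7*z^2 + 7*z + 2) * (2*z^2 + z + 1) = -6*z^5 - 17*z^4 + 4*z^3 + 4*z^2 + 9*z + 2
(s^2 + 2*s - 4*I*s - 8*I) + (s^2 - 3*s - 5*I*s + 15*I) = 2*s^2 - s - 9*I*s + 7*I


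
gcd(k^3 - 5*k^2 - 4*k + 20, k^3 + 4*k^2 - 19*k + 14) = k - 2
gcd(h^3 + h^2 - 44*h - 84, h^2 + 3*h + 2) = h + 2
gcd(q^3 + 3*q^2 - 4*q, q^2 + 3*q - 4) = q^2 + 3*q - 4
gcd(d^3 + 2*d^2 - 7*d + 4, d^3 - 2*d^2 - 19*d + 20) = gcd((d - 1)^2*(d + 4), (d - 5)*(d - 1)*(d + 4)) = d^2 + 3*d - 4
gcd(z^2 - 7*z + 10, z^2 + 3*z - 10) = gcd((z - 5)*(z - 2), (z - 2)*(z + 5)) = z - 2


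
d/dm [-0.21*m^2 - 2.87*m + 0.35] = -0.42*m - 2.87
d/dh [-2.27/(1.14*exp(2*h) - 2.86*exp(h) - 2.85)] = (5.1756*exp(h) - 6.4922)*exp(h)/(-1.14*exp(2*h) + 2.86*exp(h) + 2.85)^2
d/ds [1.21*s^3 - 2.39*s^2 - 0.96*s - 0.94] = 3.63*s^2 - 4.78*s - 0.96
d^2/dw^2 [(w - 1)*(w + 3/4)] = 2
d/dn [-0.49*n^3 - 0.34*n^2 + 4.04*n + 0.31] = -1.47*n^2 - 0.68*n + 4.04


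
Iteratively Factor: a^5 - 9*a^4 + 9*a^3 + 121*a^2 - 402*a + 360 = (a - 3)*(a^4 - 6*a^3 - 9*a^2 + 94*a - 120) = (a - 3)*(a - 2)*(a^3 - 4*a^2 - 17*a + 60) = (a - 3)^2*(a - 2)*(a^2 - a - 20) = (a - 3)^2*(a - 2)*(a + 4)*(a - 5)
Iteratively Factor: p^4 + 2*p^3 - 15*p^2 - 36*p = (p + 3)*(p^3 - p^2 - 12*p) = (p - 4)*(p + 3)*(p^2 + 3*p) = p*(p - 4)*(p + 3)*(p + 3)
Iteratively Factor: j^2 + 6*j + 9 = (j + 3)*(j + 3)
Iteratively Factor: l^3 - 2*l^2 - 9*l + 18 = (l + 3)*(l^2 - 5*l + 6) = (l - 2)*(l + 3)*(l - 3)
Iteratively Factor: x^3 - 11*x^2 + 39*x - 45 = (x - 5)*(x^2 - 6*x + 9) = (x - 5)*(x - 3)*(x - 3)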